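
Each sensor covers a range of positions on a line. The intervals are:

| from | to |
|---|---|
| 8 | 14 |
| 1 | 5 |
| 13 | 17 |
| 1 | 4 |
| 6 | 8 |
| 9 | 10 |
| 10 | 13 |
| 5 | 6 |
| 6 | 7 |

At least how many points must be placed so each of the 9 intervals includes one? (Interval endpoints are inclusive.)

Sorted: [1,4] [1,5] [5,6] [6,7] [6,8] [9,10] [10,13] [8,14] [13,17]
{[1,4],[1,5]} hit by 4; {[5,6],[6,7],[6,8]} hit by 6; {[9,10],[10,13],[8,14]} hit by 10; {[13,17]} hit by 17.
Points: 4, 6, 10, 17 (4 total).

4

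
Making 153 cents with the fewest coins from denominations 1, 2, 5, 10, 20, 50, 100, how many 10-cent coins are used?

0

Greedy: take as many of the largest coin as possible, then repeat with the remainder.
153 − 1×100→53 − 1×50→3 − 1×2→1 − 1×1→0
Count of 10: 0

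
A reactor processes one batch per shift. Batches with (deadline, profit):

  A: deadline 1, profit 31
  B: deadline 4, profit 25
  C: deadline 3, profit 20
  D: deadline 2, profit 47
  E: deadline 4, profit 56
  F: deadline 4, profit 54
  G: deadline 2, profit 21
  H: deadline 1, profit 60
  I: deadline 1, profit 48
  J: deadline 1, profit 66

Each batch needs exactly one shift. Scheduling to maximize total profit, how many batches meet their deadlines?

4

By profit: J(d1,66), H(d1,60), E(d4,56), F(d4,54), I(d1,48), D(d2,47), A(d1,31), B(d4,25), G(d2,21), C(d3,20)
J→slot 1; H skipped; E→slot 4; F→slot 3; I skipped; D→slot 2; A skipped; B skipped; G skipped; C skipped.
4 of 10 scheduled.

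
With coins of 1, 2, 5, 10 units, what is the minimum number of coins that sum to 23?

Use the largest denomination that fits, subtract, and repeat.
23 = 2×10 + 1×2 + 1×1
Total coins = 2 + 1 + 1 = 4

4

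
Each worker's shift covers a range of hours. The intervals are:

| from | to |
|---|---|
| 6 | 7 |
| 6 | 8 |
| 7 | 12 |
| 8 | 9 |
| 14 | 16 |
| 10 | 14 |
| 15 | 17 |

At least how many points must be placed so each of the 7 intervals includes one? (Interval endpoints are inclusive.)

Sort by right endpoint; whenever an interval is uncovered, place a point at its right end.
By right end: [6,7]  [6,8]  [8,9]  [7,12]  [10,14]  [14,16]  [15,17]
[6,7] uncovered → point at 7; [8,9] uncovered → point at 9; [10,14] uncovered → point at 14; [15,17] uncovered → point at 17.
Points: 7, 9, 14, 17 (4 total).

4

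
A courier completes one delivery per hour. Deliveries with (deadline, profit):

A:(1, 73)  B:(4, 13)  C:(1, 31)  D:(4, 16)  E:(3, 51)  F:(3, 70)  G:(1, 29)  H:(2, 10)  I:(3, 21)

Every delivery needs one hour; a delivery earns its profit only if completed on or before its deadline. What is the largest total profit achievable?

Sort by profit descending; place each in the latest free slot ≤ its deadline.
By profit: A(d1,73), F(d3,70), E(d3,51), C(d1,31), G(d1,29), I(d3,21), D(d4,16), B(d4,13), H(d2,10)
A→slot 1; F→slot 3; E→slot 2; C skipped; G skipped; I skipped; D→slot 4; B skipped; H skipped.
Profit = 73 + 51 + 70 + 16 = 210

210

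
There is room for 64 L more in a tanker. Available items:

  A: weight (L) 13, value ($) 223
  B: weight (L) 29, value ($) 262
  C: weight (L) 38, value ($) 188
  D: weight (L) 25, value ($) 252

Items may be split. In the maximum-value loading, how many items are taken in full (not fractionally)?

Greedy by value/weight ratio, highest first.
Order: A (223/13=17.15) > D (252/25=10.08) > B (262/29=9.03) > C (188/38=4.95)
Fill: take A (13 @ 223) → take D (25 @ 252) → take 26/29 of B → 234.90; 64/64 used.
2 item(s) taken whole; one partial (take 26/29 of B).

2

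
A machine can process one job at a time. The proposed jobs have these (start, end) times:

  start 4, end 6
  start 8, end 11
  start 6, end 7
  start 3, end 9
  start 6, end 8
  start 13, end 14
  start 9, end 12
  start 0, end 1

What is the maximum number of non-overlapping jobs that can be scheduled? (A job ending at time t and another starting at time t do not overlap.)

5

By end time: (0,1), (4,6), (6,7), (6,8), (3,9), (8,11), (9,12), (13,14).
Pick (0,1); next start ≥ 1 → (4,6); next start ≥ 6 → (6,7); next start ≥ 7 → (8,11); next start ≥ 11 → (13,14).
Selected 5 jobs.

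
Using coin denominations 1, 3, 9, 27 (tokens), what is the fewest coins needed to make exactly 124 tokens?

8

124 = 4×27 + 1×9 + 2×3 + 1×1
Total coins = 4 + 1 + 2 + 1 = 8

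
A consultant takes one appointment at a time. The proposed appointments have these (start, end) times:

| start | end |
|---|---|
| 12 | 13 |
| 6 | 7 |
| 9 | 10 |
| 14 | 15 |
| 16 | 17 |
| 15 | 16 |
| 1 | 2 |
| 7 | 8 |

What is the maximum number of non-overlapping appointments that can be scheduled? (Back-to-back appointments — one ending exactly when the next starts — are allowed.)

Order by finish time; keep every interval that doesn't clash with the previous kept one.
By end time: (1,2), (6,7), (7,8), (9,10), (12,13), (14,15), (15,16), (16,17).
Pick (1,2); next start ≥ 2 → (6,7); next start ≥ 7 → (7,8); next start ≥ 8 → (9,10); next start ≥ 10 → (12,13); next start ≥ 13 → (14,15); next start ≥ 15 → (15,16); next start ≥ 16 → (16,17).
Selected 8 appointments.

8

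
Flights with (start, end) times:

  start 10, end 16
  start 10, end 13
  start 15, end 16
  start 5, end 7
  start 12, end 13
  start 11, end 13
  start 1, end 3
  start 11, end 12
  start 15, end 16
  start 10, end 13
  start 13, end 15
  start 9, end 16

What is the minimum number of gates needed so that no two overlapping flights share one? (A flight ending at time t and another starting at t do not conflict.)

Count concurrent intervals with a sweep; the peak is the room count.
starts: [1, 5, 9, 10, 10, 10, 11, 11, 12, 13, 15, 15]
ends:   [3, 7, 12, 13, 13, 13, 13, 15, 16, 16, 16, 16]
s1→1 e3→0 s5→1 e7→0 s9→1 s10→2 s10→3 s10→4 s11→5 s11→6  — peak 6.

6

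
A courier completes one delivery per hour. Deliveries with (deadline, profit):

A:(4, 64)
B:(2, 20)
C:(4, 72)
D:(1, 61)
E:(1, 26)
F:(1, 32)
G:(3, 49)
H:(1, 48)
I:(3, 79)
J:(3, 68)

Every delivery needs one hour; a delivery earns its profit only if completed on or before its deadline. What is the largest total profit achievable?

283

Take jobs in profit order; each goes to the latest open slot no later than its deadline.
Profit order: I=79 C=72 J=68 A=64 D=61 G=49 H=48 F=32 E=26 B=20
Assign: I→slot 3, C→slot 4, J→slot 2, A→slot 1, D skipped, G skipped, H skipped, F skipped, E skipped, B skipped.
Slots: [1:A] [2:J] [3:I] [4:C]
Profit = 64 + 68 + 79 + 72 = 283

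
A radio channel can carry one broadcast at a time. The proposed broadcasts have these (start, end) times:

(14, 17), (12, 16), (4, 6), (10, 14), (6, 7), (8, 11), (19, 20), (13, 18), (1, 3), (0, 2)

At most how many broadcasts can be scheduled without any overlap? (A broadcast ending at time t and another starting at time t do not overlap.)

6

Sorted by end: (0,2)  (1,3)  (4,6)  (6,7)  (8,11)  (10,14)  (12,16)  (14,17)  (13,18)  (19,20)
take (0,2); take (4,6); take (6,7); take (8,11); skip (10,14); take (12,16); take (19,20).
Selected 6 broadcasts.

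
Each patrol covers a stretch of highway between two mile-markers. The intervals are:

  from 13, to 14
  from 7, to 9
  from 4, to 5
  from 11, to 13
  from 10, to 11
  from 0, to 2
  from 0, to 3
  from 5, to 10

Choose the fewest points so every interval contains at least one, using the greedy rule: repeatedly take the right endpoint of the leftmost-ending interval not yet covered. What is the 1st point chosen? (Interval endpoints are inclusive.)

2

Process intervals by earliest right end; each time one isn't hit yet, stab at its right endpoint.
Sorted: [0,2] [0,3] [4,5] [7,9] [5,10] [10,11] [11,13] [13,14]
{[0,2],[0,3]} hit by 2; {[4,5]} hit by 5; {[7,9],[5,10]} hit by 9; {[10,11],[11,13]} hit by 11; {[13,14]} hit by 14.
Points: 2, 5, 9, 11, 14 (5 total).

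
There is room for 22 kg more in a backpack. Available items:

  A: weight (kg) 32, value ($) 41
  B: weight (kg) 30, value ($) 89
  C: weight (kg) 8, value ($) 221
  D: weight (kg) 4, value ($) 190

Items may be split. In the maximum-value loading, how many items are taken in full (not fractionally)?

2

Sort by value per unit weight and fill in that order.
Order: D (190/4=47.50) > C (221/8=27.62) > B (89/30=2.97) > A (41/32=1.28)
Fill: take D (4 @ 190) → take C (8 @ 221) → take 10/30 of B → 29.67; 22/22 used.
2 item(s) taken whole; one partial (take 10/30 of B).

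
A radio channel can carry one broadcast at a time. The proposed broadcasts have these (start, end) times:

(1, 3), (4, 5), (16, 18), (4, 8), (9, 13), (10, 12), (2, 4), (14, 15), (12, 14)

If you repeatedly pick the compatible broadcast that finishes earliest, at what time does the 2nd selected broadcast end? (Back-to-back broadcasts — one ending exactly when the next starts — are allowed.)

Sorted by end: (1,3)  (2,4)  (4,5)  (4,8)  (10,12)  (9,13)  (12,14)  (14,15)  (16,18)
take (1,3); take (4,5); take (10,12); take (12,14); take (14,15); take (16,18).
Selected: (1,3) (4,5) (10,12) (12,14) (14,15) (16,18)

5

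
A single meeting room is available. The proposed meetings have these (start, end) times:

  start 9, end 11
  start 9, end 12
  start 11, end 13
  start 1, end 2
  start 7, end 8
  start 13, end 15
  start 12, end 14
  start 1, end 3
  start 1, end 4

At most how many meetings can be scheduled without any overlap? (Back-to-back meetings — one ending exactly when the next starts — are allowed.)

5

Order by finish time; keep every interval that doesn't clash with the previous kept one.
Sorted by end: (1,2)  (1,3)  (1,4)  (7,8)  (9,11)  (9,12)  (11,13)  (12,14)  (13,15)
take (1,2); take (7,8); take (9,11); skip (9,12); take (11,13); take (13,15).
Selected 5 meetings.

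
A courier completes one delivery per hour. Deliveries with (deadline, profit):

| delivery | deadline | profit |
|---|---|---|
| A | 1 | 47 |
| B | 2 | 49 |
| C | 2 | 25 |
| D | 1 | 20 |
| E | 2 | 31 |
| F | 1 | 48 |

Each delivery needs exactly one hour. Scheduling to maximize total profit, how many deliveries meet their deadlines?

Take jobs in profit order; each goes to the latest open slot no later than its deadline.
By profit: B(d2,49), F(d1,48), A(d1,47), E(d2,31), C(d2,25), D(d1,20)
B→slot 2; F→slot 1; A skipped; E skipped; C skipped; D skipped.
2 of 6 scheduled.

2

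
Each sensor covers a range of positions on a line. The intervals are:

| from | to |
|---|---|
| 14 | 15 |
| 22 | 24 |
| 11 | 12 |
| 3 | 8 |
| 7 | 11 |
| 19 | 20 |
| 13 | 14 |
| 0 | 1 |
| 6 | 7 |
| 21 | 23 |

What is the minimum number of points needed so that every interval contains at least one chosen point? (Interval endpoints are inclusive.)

Process intervals by earliest right end; each time one isn't hit yet, stab at its right endpoint.
Sorted: [0,1] [6,7] [3,8] [7,11] [11,12] [13,14] [14,15] [19,20] [21,23] [22,24]
{[0,1]} hit by 1; {[6,7],[3,8],[7,11]} hit by 7; {[11,12]} hit by 12; {[13,14],[14,15]} hit by 14; {[19,20]} hit by 20; {[21,23],[22,24]} hit by 23.
Points: 1, 7, 12, 14, 20, 23 (6 total).

6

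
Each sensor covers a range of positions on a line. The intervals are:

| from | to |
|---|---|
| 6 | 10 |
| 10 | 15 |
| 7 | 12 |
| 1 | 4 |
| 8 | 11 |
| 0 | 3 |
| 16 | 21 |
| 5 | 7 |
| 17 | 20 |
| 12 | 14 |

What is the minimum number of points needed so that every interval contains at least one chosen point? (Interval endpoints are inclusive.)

5

Sort by right endpoint; whenever an interval is uncovered, place a point at its right end.
By right end: [0,3]  [1,4]  [5,7]  [6,10]  [8,11]  [7,12]  [12,14]  [10,15]  [17,20]  [16,21]
[0,3] uncovered → point at 3; [5,7] uncovered → point at 7; [8,11] uncovered → point at 11; [12,14] uncovered → point at 14; [17,20] uncovered → point at 20.
Points: 3, 7, 11, 14, 20 (5 total).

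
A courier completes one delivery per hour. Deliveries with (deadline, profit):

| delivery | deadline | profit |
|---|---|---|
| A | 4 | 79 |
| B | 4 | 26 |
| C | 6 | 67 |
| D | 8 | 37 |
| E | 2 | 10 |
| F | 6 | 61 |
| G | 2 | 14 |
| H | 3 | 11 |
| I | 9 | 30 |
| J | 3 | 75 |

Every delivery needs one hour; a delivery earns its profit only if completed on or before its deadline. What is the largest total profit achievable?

By profit: A(d4,79), J(d3,75), C(d6,67), F(d6,61), D(d8,37), I(d9,30), B(d4,26), G(d2,14), H(d3,11), E(d2,10)
A→slot 4; J→slot 3; C→slot 6; F→slot 5; D→slot 8; I→slot 9; B→slot 2; G→slot 1; H skipped; E skipped.
Profit = 14 + 26 + 75 + 79 + 61 + 67 + 37 + 30 = 389

389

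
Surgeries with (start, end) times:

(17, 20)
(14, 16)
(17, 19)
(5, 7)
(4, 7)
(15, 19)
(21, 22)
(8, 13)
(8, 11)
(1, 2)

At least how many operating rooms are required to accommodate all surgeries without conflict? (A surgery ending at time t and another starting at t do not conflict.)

starts: [1, 4, 5, 8, 8, 14, 15, 17, 17, 21]
ends:   [2, 7, 7, 11, 13, 16, 19, 19, 20, 22]
s1→1 e2→0 s4→1 s5→2 e7→1 e7→0 s8→1 s8→2 e11→1 e13→0 s14→1 s15→2 e16→1 s17→2 s17→3  — peak 3.

3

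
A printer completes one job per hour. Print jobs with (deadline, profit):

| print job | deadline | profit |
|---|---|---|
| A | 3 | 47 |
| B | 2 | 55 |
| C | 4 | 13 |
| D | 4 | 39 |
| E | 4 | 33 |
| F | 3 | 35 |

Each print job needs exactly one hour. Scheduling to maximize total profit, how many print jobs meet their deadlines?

Take jobs in profit order; each goes to the latest open slot no later than its deadline.
Profit order: B=55 A=47 D=39 F=35 E=33 C=13
Assign: B→slot 2, A→slot 3, D→slot 4, F→slot 1, E skipped, C skipped.
Slots: [1:F] [2:B] [3:A] [4:D]
4 of 6 scheduled.

4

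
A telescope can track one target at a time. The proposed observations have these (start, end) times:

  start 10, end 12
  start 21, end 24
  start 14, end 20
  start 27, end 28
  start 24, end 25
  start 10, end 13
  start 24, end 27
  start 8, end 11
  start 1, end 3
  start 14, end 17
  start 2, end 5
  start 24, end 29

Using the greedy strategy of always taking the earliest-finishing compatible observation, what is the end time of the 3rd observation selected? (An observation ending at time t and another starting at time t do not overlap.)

17

Greedy by earliest finish: after sorting by end time, pick each interval compatible with the last pick.
By end time: (1,3), (2,5), (8,11), (10,12), (10,13), (14,17), (14,20), (21,24), (24,25), (24,27), (27,28), (24,29).
Pick (1,3); next start ≥ 3 → (8,11); next start ≥ 11 → (14,17); next start ≥ 17 → (21,24); next start ≥ 24 → (24,25); next start ≥ 25 → (27,28).
Selected: (1,3) (8,11) (14,17) (21,24) (24,25) (27,28)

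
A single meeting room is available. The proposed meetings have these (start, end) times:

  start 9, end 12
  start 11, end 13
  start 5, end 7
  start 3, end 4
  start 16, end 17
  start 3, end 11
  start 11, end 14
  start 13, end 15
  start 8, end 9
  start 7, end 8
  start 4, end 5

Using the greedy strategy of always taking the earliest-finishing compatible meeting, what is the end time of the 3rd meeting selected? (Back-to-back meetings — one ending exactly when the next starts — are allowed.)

7

By end time: (3,4), (4,5), (5,7), (7,8), (8,9), (3,11), (9,12), (11,13), (11,14), (13,15), (16,17).
Pick (3,4); next start ≥ 4 → (4,5); next start ≥ 5 → (5,7); next start ≥ 7 → (7,8); next start ≥ 8 → (8,9); next start ≥ 9 → (9,12); next start ≥ 12 → (13,15); next start ≥ 15 → (16,17).
Selected: (3,4) (4,5) (5,7) (7,8) (8,9) (9,12) (13,15) (16,17)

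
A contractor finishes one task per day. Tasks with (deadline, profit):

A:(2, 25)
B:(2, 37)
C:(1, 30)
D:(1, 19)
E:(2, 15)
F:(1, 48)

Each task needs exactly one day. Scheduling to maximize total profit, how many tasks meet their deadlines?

2

Profit order: F=48 B=37 C=30 A=25 D=19 E=15
Assign: F→slot 1, B→slot 2, C skipped, A skipped, D skipped, E skipped.
Slots: [1:F] [2:B]
2 of 6 scheduled.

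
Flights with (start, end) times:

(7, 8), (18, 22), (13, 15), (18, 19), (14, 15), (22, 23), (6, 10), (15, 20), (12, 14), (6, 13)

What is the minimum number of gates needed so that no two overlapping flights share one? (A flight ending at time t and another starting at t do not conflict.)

starts: [6, 6, 7, 12, 13, 14, 15, 18, 18, 22]
ends:   [8, 10, 13, 14, 15, 15, 19, 20, 22, 23]
s6→1 s6→2 s7→3  — peak 3.

3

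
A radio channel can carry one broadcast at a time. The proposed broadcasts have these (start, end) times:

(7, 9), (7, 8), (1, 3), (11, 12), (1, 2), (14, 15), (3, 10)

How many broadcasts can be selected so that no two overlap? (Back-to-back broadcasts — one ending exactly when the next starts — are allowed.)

4

By end time: (1,2), (1,3), (7,8), (7,9), (3,10), (11,12), (14,15).
Pick (1,2); next start ≥ 2 → (7,8); next start ≥ 8 → (11,12); next start ≥ 12 → (14,15).
Selected 4 broadcasts.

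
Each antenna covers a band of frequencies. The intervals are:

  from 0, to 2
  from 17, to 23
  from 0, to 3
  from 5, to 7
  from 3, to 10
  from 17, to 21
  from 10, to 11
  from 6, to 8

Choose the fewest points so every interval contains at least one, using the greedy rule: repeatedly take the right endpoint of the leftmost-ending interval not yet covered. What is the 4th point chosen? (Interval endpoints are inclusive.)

21

Sort by right endpoint; whenever an interval is uncovered, place a point at its right end.
By right end: [0,2]  [0,3]  [5,7]  [6,8]  [3,10]  [10,11]  [17,21]  [17,23]
[0,2] uncovered → point at 2; [5,7] uncovered → point at 7; [10,11] uncovered → point at 11; [17,21] uncovered → point at 21.
Points: 2, 7, 11, 21 (4 total).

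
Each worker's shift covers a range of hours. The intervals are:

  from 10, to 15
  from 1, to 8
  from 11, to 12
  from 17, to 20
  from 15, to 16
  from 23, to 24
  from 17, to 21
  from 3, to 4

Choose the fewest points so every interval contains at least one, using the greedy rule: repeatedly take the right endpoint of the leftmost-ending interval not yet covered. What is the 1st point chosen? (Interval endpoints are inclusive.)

4

Process intervals by earliest right end; each time one isn't hit yet, stab at its right endpoint.
Sorted: [3,4] [1,8] [11,12] [10,15] [15,16] [17,20] [17,21] [23,24]
{[3,4],[1,8]} hit by 4; {[11,12],[10,15]} hit by 12; {[15,16]} hit by 16; {[17,20],[17,21]} hit by 20; {[23,24]} hit by 24.
Points: 4, 12, 16, 20, 24 (5 total).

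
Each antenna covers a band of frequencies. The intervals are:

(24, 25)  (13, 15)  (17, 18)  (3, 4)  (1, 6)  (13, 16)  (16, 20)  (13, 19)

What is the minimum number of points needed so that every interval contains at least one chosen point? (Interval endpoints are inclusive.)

Sort by right endpoint; whenever an interval is uncovered, place a point at its right end.
Sorted: [3,4] [1,6] [13,15] [13,16] [17,18] [13,19] [16,20] [24,25]
{[3,4],[1,6]} hit by 4; {[13,15],[13,16]} hit by 15; {[17,18],[13,19],[16,20]} hit by 18; {[24,25]} hit by 25.
Points: 4, 15, 18, 25 (4 total).

4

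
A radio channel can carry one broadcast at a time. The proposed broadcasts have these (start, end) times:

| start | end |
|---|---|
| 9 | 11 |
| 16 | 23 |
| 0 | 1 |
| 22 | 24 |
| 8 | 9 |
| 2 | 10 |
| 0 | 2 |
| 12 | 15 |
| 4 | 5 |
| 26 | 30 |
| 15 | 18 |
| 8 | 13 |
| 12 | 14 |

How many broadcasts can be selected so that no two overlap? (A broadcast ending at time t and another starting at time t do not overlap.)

8

Sort by end time and greedily take each interval whose start is ≥ the last chosen end.
By end time: (0,1), (0,2), (4,5), (8,9), (2,10), (9,11), (8,13), (12,14), (12,15), (15,18), (16,23), (22,24), (26,30).
Pick (0,1); next start ≥ 1 → (4,5); next start ≥ 5 → (8,9); next start ≥ 9 → (9,11); next start ≥ 11 → (12,14); next start ≥ 14 → (15,18); next start ≥ 18 → (22,24); next start ≥ 24 → (26,30).
Selected 8 broadcasts.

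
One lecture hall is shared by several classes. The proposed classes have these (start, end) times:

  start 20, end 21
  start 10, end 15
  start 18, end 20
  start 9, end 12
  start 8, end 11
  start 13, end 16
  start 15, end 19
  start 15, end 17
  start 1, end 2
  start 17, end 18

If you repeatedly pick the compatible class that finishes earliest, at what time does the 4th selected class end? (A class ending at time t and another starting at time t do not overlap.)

Sort by end time and greedily take each interval whose start is ≥ the last chosen end.
Sorted by end: (1,2)  (8,11)  (9,12)  (10,15)  (13,16)  (15,17)  (17,18)  (15,19)  (18,20)  (20,21)
take (1,2); take (8,11); take (13,16); skip (15,17); take (17,18); skip (15,19); take (18,20); take (20,21).
Selected: (1,2) (8,11) (13,16) (17,18) (18,20) (20,21)

18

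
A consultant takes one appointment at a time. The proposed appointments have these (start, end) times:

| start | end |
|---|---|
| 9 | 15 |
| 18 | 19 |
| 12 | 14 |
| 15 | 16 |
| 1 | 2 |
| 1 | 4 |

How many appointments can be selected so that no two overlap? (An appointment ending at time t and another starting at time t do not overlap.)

Order by finish time; keep every interval that doesn't clash with the previous kept one.
By end time: (1,2), (1,4), (12,14), (9,15), (15,16), (18,19).
Pick (1,2); next start ≥ 2 → (12,14); next start ≥ 14 → (15,16); next start ≥ 16 → (18,19).
Selected 4 appointments.

4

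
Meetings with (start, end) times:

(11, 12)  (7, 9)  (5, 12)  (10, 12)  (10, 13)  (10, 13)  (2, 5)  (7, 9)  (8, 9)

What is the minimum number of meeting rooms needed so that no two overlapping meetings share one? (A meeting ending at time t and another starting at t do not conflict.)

The answer is the maximum number of intervals overlapping at any instant.
starts: [2, 5, 7, 7, 8, 10, 10, 10, 11]
ends:   [5, 9, 9, 9, 12, 12, 12, 13, 13]
s2→1 e5→0 s5→1 s7→2 s7→3 s8→4 e9→3 e9→2 e9→1 s10→2 s10→3 s10→4 s11→5  — peak 5.

5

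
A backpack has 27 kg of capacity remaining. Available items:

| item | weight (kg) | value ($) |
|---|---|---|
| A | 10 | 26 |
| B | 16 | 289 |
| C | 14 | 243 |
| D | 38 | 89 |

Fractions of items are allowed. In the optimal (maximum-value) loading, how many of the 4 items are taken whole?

1

Sort by value per unit weight and fill in that order.
Ratios (sorted): B 18.06, C 17.36, A 2.60, D 2.34
take B (16 @ 289); take 11/14 of C → 190.93. Capacity used 27/27.
1 item(s) taken whole; one partial (take 11/14 of C).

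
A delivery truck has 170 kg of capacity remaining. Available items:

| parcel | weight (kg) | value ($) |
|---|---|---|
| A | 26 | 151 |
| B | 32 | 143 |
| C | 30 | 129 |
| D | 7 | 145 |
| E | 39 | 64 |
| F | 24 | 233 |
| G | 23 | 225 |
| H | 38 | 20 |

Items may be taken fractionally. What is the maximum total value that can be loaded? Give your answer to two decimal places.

1071.95

Ratios (sorted): D 20.71, G 9.78, F 9.71, A 5.81, B 4.47, C 4.30, E 1.64, H 0.53
take D (7 @ 145); take G (23 @ 225); take F (24 @ 233); take A (26 @ 151); take B (32 @ 143); take C (30 @ 129); take 28/39 of E → 45.95. Capacity used 170/170.
Total value = 1071.95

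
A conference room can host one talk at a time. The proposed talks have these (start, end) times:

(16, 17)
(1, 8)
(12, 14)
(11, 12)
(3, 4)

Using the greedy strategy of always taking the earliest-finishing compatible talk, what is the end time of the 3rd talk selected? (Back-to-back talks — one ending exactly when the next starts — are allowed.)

Order by finish time; keep every interval that doesn't clash with the previous kept one.
By end time: (3,4), (1,8), (11,12), (12,14), (16,17).
Pick (3,4); next start ≥ 4 → (11,12); next start ≥ 12 → (12,14); next start ≥ 14 → (16,17).
Selected: (3,4) (11,12) (12,14) (16,17)

14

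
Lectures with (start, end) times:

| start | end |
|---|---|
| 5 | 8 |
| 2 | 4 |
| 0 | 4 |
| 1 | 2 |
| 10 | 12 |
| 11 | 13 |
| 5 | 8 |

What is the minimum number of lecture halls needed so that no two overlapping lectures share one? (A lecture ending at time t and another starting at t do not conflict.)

2

Count concurrent intervals with a sweep; the peak is the room count.
Events (time:±→running): 0:+→1 1:+→2 … peak 2.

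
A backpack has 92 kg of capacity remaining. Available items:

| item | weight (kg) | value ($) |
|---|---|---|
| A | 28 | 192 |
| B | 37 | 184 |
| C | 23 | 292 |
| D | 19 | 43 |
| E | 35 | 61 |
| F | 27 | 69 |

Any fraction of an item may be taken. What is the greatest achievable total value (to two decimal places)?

Greedy by value/weight ratio, highest first.
Order: C (292/23=12.70) > A (192/28=6.86) > B (184/37=4.97) > F (69/27=2.56) > D (43/19=2.26) > E (61/35=1.74)
Fill: take C (23 @ 292) → take A (28 @ 192) → take B (37 @ 184) → take 4/27 of F → 10.22; 92/92 used.
Total value = 678.22

678.22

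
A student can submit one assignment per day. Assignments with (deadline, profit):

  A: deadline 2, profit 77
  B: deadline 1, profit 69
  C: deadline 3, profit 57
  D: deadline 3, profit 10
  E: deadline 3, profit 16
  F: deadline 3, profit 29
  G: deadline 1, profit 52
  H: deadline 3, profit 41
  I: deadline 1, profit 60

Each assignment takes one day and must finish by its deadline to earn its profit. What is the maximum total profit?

Sort by profit descending; place each in the latest free slot ≤ its deadline.
By profit: A(d2,77), B(d1,69), I(d1,60), C(d3,57), G(d1,52), H(d3,41), F(d3,29), E(d3,16), D(d3,10)
A→slot 2; B→slot 1; I skipped; C→slot 3; G skipped; H skipped; F skipped; E skipped; D skipped.
Profit = 69 + 77 + 57 = 203

203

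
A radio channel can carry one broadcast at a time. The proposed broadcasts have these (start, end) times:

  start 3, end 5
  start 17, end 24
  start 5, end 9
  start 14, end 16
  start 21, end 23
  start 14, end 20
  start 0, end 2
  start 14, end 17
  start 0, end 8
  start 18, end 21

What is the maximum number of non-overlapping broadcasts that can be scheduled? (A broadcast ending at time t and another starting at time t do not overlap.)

Sort by end time and greedily take each interval whose start is ≥ the last chosen end.
Sorted by end: (0,2)  (3,5)  (0,8)  (5,9)  (14,16)  (14,17)  (14,20)  (18,21)  (21,23)  (17,24)
take (0,2); take (3,5); skip (0,8); take (5,9); take (14,16); skip (14,20); take (18,21); take (21,23); skip (17,24).
Selected 6 broadcasts.

6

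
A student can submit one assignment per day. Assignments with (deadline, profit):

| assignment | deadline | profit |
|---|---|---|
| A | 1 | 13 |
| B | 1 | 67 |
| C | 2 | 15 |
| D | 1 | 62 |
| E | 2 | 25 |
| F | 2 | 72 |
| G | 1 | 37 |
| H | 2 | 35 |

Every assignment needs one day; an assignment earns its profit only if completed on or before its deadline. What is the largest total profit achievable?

Take jobs in profit order; each goes to the latest open slot no later than its deadline.
By profit: F(d2,72), B(d1,67), D(d1,62), G(d1,37), H(d2,35), E(d2,25), C(d2,15), A(d1,13)
F→slot 2; B→slot 1; D skipped; G skipped; H skipped; E skipped; C skipped; A skipped.
Profit = 67 + 72 = 139

139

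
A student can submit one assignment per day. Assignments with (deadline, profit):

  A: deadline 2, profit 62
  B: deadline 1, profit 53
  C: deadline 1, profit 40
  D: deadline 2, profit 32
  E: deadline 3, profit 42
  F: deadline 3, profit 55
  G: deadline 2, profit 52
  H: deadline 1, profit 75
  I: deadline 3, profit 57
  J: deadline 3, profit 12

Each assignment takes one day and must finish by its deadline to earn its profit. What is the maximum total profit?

Take jobs in profit order; each goes to the latest open slot no later than its deadline.
Profit order: H=75 A=62 I=57 F=55 B=53 G=52 E=42 C=40 D=32 J=12
Assign: H→slot 1, A→slot 2, I→slot 3, F skipped, B skipped, G skipped, E skipped, C skipped, D skipped, J skipped.
Slots: [1:H] [2:A] [3:I]
Profit = 75 + 62 + 57 = 194

194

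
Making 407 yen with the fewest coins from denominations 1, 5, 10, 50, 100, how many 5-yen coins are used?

1

407 = 4×100 + 1×5 + 2×1
Count of 5: 1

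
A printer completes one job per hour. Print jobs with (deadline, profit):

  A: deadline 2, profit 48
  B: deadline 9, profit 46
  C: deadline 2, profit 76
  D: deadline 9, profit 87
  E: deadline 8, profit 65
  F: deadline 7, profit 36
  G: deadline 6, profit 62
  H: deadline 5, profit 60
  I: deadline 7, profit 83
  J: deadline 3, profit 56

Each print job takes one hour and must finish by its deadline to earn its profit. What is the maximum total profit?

Take jobs in profit order; each goes to the latest open slot no later than its deadline.
Profit order: D=87 I=83 C=76 E=65 G=62 H=60 J=56 A=48 B=46 F=36
Assign: D→slot 9, I→slot 7, C→slot 2, E→slot 8, G→slot 6, H→slot 5, J→slot 3, A→slot 1, B→slot 4, F skipped.
Slots: [1:A] [2:C] [3:J] [4:B] [5:H] [6:G] [7:I] [8:E] [9:D]
Profit = 48 + 76 + 56 + 46 + 60 + 62 + 83 + 65 + 87 = 583

583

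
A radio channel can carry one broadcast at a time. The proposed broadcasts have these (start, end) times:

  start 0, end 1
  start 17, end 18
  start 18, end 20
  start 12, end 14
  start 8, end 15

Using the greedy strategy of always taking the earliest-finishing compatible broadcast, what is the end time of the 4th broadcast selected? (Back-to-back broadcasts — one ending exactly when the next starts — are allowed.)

Order by finish time; keep every interval that doesn't clash with the previous kept one.
By end time: (0,1), (12,14), (8,15), (17,18), (18,20).
Pick (0,1); next start ≥ 1 → (12,14); next start ≥ 14 → (17,18); next start ≥ 18 → (18,20).
Selected: (0,1) (12,14) (17,18) (18,20)

20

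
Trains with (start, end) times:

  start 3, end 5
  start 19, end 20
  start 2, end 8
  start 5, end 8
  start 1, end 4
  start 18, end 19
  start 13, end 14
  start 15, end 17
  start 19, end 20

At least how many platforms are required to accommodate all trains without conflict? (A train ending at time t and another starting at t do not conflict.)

The answer is the maximum number of intervals overlapping at any instant.
Events (time:±→running): 1:+→1 2:+→2 3:+→3 … peak 3.

3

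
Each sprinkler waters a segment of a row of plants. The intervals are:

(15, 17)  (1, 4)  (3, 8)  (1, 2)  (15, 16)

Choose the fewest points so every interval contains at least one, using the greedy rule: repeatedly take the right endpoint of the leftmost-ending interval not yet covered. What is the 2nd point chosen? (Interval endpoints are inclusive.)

Process intervals by earliest right end; each time one isn't hit yet, stab at its right endpoint.
By right end: [1,2]  [1,4]  [3,8]  [15,16]  [15,17]
[1,2] uncovered → point at 2; [3,8] uncovered → point at 8; [15,16] uncovered → point at 16.
Points: 2, 8, 16 (3 total).

8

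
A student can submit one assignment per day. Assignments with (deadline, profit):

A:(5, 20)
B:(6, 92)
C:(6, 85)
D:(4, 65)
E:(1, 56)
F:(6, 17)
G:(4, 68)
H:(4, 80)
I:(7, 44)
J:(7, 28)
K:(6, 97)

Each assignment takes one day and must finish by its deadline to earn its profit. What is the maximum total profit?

531

By profit: K(d6,97), B(d6,92), C(d6,85), H(d4,80), G(d4,68), D(d4,65), E(d1,56), I(d7,44), J(d7,28), A(d5,20), F(d6,17)
K→slot 6; B→slot 5; C→slot 4; H→slot 3; G→slot 2; D→slot 1; E skipped; I→slot 7; J skipped; A skipped; F skipped.
Profit = 65 + 68 + 80 + 85 + 92 + 97 + 44 = 531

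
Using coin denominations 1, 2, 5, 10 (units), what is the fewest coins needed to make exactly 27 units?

4

Greedy: take as many of the largest coin as possible, then repeat with the remainder.
27 = 2×10 + 1×5 + 1×2
Total coins = 2 + 1 + 1 = 4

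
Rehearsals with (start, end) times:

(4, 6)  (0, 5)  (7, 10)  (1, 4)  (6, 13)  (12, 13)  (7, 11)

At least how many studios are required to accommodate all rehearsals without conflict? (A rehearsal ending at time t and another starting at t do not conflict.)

3

Events (time:±→running): 0:+→1 1:+→2 4:-→1 4:+→2 5:-→1 6:-→0 6:+→1 7:+→2 7:+→3 … peak 3.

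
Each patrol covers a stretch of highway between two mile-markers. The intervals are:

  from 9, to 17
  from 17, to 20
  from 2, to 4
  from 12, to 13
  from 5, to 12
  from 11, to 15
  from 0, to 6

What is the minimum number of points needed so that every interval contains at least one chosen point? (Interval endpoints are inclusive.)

3

Sorted: [2,4] [0,6] [5,12] [12,13] [11,15] [9,17] [17,20]
{[2,4],[0,6]} hit by 4; {[5,12],[12,13],[11,15],[9,17]} hit by 12; {[17,20]} hit by 20.
Points: 4, 12, 20 (3 total).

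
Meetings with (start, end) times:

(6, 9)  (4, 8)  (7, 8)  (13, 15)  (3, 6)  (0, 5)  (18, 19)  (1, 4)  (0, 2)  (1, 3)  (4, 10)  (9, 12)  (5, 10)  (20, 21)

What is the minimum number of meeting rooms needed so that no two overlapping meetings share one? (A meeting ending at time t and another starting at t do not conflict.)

5

starts: [0, 0, 1, 1, 3, 4, 4, 5, 6, 7, 9, 13, 18, 20]
ends:   [2, 3, 4, 5, 6, 8, 8, 9, 10, 10, 12, 15, 19, 21]
s0→1 s0→2 s1→3 s1→4 e2→3 e3→2 s3→3 e4→2 s4→3 s4→4 e5→3 s5→4 e6→3 s6→4 s7→5  — peak 5.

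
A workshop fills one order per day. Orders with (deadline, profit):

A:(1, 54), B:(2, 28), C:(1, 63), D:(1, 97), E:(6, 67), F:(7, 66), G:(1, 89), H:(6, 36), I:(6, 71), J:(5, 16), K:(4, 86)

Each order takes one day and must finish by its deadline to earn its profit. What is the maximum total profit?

451

Sort by profit descending; place each in the latest free slot ≤ its deadline.
By profit: D(d1,97), G(d1,89), K(d4,86), I(d6,71), E(d6,67), F(d7,66), C(d1,63), A(d1,54), H(d6,36), B(d2,28), J(d5,16)
D→slot 1; G skipped; K→slot 4; I→slot 6; E→slot 5; F→slot 7; C skipped; A skipped; H→slot 3; B→slot 2; J skipped.
Profit = 97 + 28 + 36 + 86 + 67 + 71 + 66 = 451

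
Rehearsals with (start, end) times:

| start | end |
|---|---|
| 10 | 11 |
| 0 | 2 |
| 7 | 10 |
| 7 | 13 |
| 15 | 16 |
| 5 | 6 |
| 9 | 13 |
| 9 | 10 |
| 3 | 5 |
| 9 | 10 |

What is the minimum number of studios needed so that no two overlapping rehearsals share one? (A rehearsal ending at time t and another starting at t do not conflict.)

starts: [0, 3, 5, 7, 7, 9, 9, 9, 10, 15]
ends:   [2, 5, 6, 10, 10, 10, 11, 13, 13, 16]
s0→1 e2→0 s3→1 e5→0 s5→1 e6→0 s7→1 s7→2 s9→3 s9→4 s9→5  — peak 5.

5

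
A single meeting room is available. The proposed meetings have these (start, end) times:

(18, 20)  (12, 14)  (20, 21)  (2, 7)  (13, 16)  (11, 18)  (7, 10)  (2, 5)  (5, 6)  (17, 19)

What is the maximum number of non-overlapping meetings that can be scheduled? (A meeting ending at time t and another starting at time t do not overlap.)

Sort by end time and greedily take each interval whose start is ≥ the last chosen end.
By end time: (2,5), (5,6), (2,7), (7,10), (12,14), (13,16), (11,18), (17,19), (18,20), (20,21).
Pick (2,5); next start ≥ 5 → (5,6); next start ≥ 6 → (7,10); next start ≥ 10 → (12,14); next start ≥ 14 → (17,19); next start ≥ 19 → (20,21).
Selected 6 meetings.

6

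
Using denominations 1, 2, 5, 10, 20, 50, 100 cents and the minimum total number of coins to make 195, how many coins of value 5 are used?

Greedy: take as many of the largest coin as possible, then repeat with the remainder.
195 − 1×100→95 − 1×50→45 − 2×20→5 − 1×5→0
Count of 5: 1

1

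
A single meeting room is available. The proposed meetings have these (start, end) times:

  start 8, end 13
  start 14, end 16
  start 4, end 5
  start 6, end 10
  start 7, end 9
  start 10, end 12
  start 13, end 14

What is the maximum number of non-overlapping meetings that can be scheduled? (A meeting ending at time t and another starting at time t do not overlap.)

5

Sort by end time and greedily take each interval whose start is ≥ the last chosen end.
Sorted by end: (4,5)  (7,9)  (6,10)  (10,12)  (8,13)  (13,14)  (14,16)
take (4,5); take (7,9); take (10,12); skip (8,13); take (13,14); take (14,16).
Selected 5 meetings.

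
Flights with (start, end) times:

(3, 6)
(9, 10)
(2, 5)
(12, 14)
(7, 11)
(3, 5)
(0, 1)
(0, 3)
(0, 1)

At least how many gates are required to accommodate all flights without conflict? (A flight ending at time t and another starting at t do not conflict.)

Events (time:±→running): 0:+→1 0:+→2 0:+→3 … peak 3.

3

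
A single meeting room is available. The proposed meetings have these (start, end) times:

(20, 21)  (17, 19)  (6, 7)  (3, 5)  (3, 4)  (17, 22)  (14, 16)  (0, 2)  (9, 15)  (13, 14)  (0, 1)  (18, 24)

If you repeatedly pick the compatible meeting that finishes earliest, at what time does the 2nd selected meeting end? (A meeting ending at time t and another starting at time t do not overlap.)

4

Sort by end time and greedily take each interval whose start is ≥ the last chosen end.
Sorted by end: (0,1)  (0,2)  (3,4)  (3,5)  (6,7)  (13,14)  (9,15)  (14,16)  (17,19)  (20,21)  (17,22)  (18,24)
take (0,1); take (3,4); take (6,7); take (13,14); take (14,16); take (17,19); take (20,21).
Selected: (0,1) (3,4) (6,7) (13,14) (14,16) (17,19) (20,21)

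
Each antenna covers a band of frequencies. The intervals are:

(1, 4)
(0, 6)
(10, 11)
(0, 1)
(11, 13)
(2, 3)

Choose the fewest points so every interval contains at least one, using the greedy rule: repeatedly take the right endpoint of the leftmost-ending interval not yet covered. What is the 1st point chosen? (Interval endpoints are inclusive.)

1

By right end: [0,1]  [2,3]  [1,4]  [0,6]  [10,11]  [11,13]
[0,1] uncovered → point at 1; [2,3] uncovered → point at 3; [10,11] uncovered → point at 11.
Points: 1, 3, 11 (3 total).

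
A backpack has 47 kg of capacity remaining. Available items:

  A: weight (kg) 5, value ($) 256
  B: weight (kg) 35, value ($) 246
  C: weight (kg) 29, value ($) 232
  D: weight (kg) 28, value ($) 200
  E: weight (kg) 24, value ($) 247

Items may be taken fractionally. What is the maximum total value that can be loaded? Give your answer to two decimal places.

647.00

Ratios (sorted): A 51.20, E 10.29, C 8.00, D 7.14, B 7.03
take A (5 @ 256); take E (24 @ 247); take 18/29 of C → 144.00. Capacity used 47/47.
Total value = 647.00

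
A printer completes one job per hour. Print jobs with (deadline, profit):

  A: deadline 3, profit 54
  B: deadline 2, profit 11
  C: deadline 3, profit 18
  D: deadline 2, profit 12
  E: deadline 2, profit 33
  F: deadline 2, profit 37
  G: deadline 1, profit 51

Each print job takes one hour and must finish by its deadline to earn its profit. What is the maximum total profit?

142

Take jobs in profit order; each goes to the latest open slot no later than its deadline.
Profit order: A=54 G=51 F=37 E=33 C=18 D=12 B=11
Assign: A→slot 3, G→slot 1, F→slot 2, E skipped, C skipped, D skipped, B skipped.
Slots: [1:G] [2:F] [3:A]
Profit = 51 + 37 + 54 = 142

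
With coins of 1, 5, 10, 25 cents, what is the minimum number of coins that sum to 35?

Use the largest denomination that fits, subtract, and repeat.
35 − 1×25→10 − 1×10→0
Total coins = 1 + 1 = 2

2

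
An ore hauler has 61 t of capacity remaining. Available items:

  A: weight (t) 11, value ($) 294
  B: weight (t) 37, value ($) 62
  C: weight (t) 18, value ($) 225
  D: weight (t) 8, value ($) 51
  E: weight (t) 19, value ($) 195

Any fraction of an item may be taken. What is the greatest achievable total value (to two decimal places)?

773.38

Order: A (294/11=26.73) > C (225/18=12.50) > E (195/19=10.26) > D (51/8=6.38) > B (62/37=1.68)
Fill: take A (11 @ 294) → take C (18 @ 225) → take E (19 @ 195) → take D (8 @ 51) → take 5/37 of B → 8.38; 61/61 used.
Total value = 773.38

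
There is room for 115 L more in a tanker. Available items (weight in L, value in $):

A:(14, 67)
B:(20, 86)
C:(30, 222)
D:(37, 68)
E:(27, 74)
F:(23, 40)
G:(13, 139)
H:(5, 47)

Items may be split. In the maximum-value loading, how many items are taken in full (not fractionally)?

6

Ratios (sorted): G 10.69, H 9.40, C 7.40, A 4.79, B 4.30, E 2.74, D 1.84, F 1.74
take G (13 @ 139); take H (5 @ 47); take C (30 @ 222); take A (14 @ 67); take B (20 @ 86); take E (27 @ 74); take 6/37 of D → 11.03. Capacity used 115/115.
6 item(s) taken whole; one partial (take 6/37 of D).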